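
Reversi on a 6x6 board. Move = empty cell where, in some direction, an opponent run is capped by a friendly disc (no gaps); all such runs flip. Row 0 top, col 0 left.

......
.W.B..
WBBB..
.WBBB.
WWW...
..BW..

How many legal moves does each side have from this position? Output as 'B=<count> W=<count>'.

Answer: B=6 W=7

Derivation:
-- B to move --
(0,0): flips 1 -> legal
(0,1): flips 1 -> legal
(0,2): no bracket -> illegal
(1,0): no bracket -> illegal
(1,2): no bracket -> illegal
(3,0): flips 2 -> legal
(4,3): no bracket -> illegal
(4,4): no bracket -> illegal
(5,0): flips 1 -> legal
(5,1): flips 3 -> legal
(5,4): flips 1 -> legal
B mobility = 6
-- W to move --
(0,2): no bracket -> illegal
(0,3): no bracket -> illegal
(0,4): flips 2 -> legal
(1,0): no bracket -> illegal
(1,2): flips 2 -> legal
(1,4): flips 2 -> legal
(2,4): flips 4 -> legal
(2,5): no bracket -> illegal
(3,0): no bracket -> illegal
(3,5): flips 3 -> legal
(4,3): no bracket -> illegal
(4,4): flips 2 -> legal
(4,5): no bracket -> illegal
(5,1): flips 1 -> legal
W mobility = 7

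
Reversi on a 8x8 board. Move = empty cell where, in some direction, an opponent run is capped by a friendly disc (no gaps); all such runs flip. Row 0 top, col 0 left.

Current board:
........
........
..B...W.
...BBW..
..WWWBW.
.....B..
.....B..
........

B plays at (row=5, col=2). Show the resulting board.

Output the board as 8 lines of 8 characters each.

Place B at (5,2); scan 8 dirs for brackets.
Dir NW: first cell '.' (not opp) -> no flip
Dir N: opp run (4,2), next='.' -> no flip
Dir NE: opp run (4,3) capped by B -> flip
Dir W: first cell '.' (not opp) -> no flip
Dir E: first cell '.' (not opp) -> no flip
Dir SW: first cell '.' (not opp) -> no flip
Dir S: first cell '.' (not opp) -> no flip
Dir SE: first cell '.' (not opp) -> no flip
All flips: (4,3)

Answer: ........
........
..B...W.
...BBW..
..WBWBW.
..B..B..
.....B..
........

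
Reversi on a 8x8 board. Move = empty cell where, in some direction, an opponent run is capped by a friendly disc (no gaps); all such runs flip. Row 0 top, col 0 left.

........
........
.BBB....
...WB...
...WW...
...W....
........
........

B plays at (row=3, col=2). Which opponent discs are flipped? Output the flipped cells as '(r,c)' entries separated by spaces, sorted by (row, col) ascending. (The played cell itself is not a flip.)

Dir NW: first cell 'B' (not opp) -> no flip
Dir N: first cell 'B' (not opp) -> no flip
Dir NE: first cell 'B' (not opp) -> no flip
Dir W: first cell '.' (not opp) -> no flip
Dir E: opp run (3,3) capped by B -> flip
Dir SW: first cell '.' (not opp) -> no flip
Dir S: first cell '.' (not opp) -> no flip
Dir SE: opp run (4,3), next='.' -> no flip

Answer: (3,3)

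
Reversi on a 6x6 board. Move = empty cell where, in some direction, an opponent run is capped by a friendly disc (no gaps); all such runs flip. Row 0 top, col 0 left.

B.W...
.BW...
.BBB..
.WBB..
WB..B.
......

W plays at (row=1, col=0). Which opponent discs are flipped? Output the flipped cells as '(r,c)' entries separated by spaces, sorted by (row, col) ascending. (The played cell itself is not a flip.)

Dir NW: edge -> no flip
Dir N: opp run (0,0), next=edge -> no flip
Dir NE: first cell '.' (not opp) -> no flip
Dir W: edge -> no flip
Dir E: opp run (1,1) capped by W -> flip
Dir SW: edge -> no flip
Dir S: first cell '.' (not opp) -> no flip
Dir SE: opp run (2,1) (3,2), next='.' -> no flip

Answer: (1,1)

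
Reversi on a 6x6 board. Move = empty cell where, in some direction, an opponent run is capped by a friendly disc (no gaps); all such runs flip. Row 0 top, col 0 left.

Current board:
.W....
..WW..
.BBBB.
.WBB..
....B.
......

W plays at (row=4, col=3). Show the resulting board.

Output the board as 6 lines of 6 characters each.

Place W at (4,3); scan 8 dirs for brackets.
Dir NW: opp run (3,2) (2,1), next='.' -> no flip
Dir N: opp run (3,3) (2,3) capped by W -> flip
Dir NE: first cell '.' (not opp) -> no flip
Dir W: first cell '.' (not opp) -> no flip
Dir E: opp run (4,4), next='.' -> no flip
Dir SW: first cell '.' (not opp) -> no flip
Dir S: first cell '.' (not opp) -> no flip
Dir SE: first cell '.' (not opp) -> no flip
All flips: (2,3) (3,3)

Answer: .W....
..WW..
.BBWB.
.WBW..
...WB.
......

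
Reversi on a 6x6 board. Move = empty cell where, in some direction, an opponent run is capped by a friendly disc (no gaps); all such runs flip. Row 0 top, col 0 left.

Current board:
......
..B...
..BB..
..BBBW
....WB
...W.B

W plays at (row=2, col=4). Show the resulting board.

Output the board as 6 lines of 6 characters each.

Answer: ......
..B...
..BBW.
..BBWW
....WB
...W.B

Derivation:
Place W at (2,4); scan 8 dirs for brackets.
Dir NW: first cell '.' (not opp) -> no flip
Dir N: first cell '.' (not opp) -> no flip
Dir NE: first cell '.' (not opp) -> no flip
Dir W: opp run (2,3) (2,2), next='.' -> no flip
Dir E: first cell '.' (not opp) -> no flip
Dir SW: opp run (3,3), next='.' -> no flip
Dir S: opp run (3,4) capped by W -> flip
Dir SE: first cell 'W' (not opp) -> no flip
All flips: (3,4)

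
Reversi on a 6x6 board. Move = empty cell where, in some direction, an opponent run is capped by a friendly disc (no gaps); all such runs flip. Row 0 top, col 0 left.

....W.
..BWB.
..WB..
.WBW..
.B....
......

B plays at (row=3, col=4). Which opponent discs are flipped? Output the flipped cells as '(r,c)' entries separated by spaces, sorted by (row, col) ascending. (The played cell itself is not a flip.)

Dir NW: first cell 'B' (not opp) -> no flip
Dir N: first cell '.' (not opp) -> no flip
Dir NE: first cell '.' (not opp) -> no flip
Dir W: opp run (3,3) capped by B -> flip
Dir E: first cell '.' (not opp) -> no flip
Dir SW: first cell '.' (not opp) -> no flip
Dir S: first cell '.' (not opp) -> no flip
Dir SE: first cell '.' (not opp) -> no flip

Answer: (3,3)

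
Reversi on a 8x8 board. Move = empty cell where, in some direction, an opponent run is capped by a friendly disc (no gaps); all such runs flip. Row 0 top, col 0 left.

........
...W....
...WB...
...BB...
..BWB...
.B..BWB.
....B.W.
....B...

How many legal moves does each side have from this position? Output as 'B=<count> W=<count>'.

Answer: B=10 W=10

Derivation:
-- B to move --
(0,2): flips 1 -> legal
(0,3): flips 2 -> legal
(0,4): no bracket -> illegal
(1,2): flips 1 -> legal
(1,4): no bracket -> illegal
(2,2): flips 1 -> legal
(3,2): flips 1 -> legal
(4,5): no bracket -> illegal
(4,6): flips 1 -> legal
(5,2): flips 1 -> legal
(5,3): flips 1 -> legal
(5,7): no bracket -> illegal
(6,5): no bracket -> illegal
(6,7): no bracket -> illegal
(7,5): no bracket -> illegal
(7,6): flips 1 -> legal
(7,7): flips 2 -> legal
B mobility = 10
-- W to move --
(1,4): no bracket -> illegal
(1,5): no bracket -> illegal
(2,2): flips 2 -> legal
(2,5): flips 2 -> legal
(3,1): no bracket -> illegal
(3,2): no bracket -> illegal
(3,5): flips 1 -> legal
(4,0): no bracket -> illegal
(4,1): flips 1 -> legal
(4,5): flips 2 -> legal
(4,6): flips 1 -> legal
(4,7): no bracket -> illegal
(5,0): no bracket -> illegal
(5,2): no bracket -> illegal
(5,3): flips 1 -> legal
(5,7): flips 1 -> legal
(6,0): no bracket -> illegal
(6,1): no bracket -> illegal
(6,2): no bracket -> illegal
(6,3): no bracket -> illegal
(6,5): flips 1 -> legal
(6,7): no bracket -> illegal
(7,3): flips 1 -> legal
(7,5): no bracket -> illegal
W mobility = 10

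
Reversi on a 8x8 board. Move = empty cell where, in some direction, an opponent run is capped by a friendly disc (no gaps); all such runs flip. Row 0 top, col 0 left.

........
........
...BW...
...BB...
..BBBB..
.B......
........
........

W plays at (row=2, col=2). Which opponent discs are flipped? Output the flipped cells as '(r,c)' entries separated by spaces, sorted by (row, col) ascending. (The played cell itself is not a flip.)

Answer: (2,3)

Derivation:
Dir NW: first cell '.' (not opp) -> no flip
Dir N: first cell '.' (not opp) -> no flip
Dir NE: first cell '.' (not opp) -> no flip
Dir W: first cell '.' (not opp) -> no flip
Dir E: opp run (2,3) capped by W -> flip
Dir SW: first cell '.' (not opp) -> no flip
Dir S: first cell '.' (not opp) -> no flip
Dir SE: opp run (3,3) (4,4), next='.' -> no flip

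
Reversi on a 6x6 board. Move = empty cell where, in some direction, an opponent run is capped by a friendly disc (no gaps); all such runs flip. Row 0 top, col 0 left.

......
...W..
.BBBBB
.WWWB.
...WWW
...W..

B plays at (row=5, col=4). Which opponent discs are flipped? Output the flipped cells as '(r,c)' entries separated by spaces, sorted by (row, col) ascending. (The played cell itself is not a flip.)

Dir NW: opp run (4,3) (3,2) capped by B -> flip
Dir N: opp run (4,4) capped by B -> flip
Dir NE: opp run (4,5), next=edge -> no flip
Dir W: opp run (5,3), next='.' -> no flip
Dir E: first cell '.' (not opp) -> no flip
Dir SW: edge -> no flip
Dir S: edge -> no flip
Dir SE: edge -> no flip

Answer: (3,2) (4,3) (4,4)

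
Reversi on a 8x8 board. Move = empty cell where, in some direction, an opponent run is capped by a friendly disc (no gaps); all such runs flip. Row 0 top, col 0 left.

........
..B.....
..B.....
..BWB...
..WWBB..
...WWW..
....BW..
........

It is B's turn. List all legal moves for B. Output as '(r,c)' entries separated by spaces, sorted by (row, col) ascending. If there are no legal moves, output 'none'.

(2,3): no bracket -> illegal
(2,4): no bracket -> illegal
(3,1): flips 2 -> legal
(4,1): flips 2 -> legal
(4,6): flips 1 -> legal
(5,1): no bracket -> illegal
(5,2): flips 2 -> legal
(5,6): no bracket -> illegal
(6,2): flips 1 -> legal
(6,3): flips 1 -> legal
(6,6): flips 2 -> legal
(7,4): no bracket -> illegal
(7,5): flips 2 -> legal
(7,6): flips 3 -> legal

Answer: (3,1) (4,1) (4,6) (5,2) (6,2) (6,3) (6,6) (7,5) (7,6)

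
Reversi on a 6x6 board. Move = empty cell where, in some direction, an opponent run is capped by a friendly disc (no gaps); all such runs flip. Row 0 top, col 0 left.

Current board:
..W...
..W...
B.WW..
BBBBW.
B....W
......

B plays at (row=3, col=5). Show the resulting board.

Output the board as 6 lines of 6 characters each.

Place B at (3,5); scan 8 dirs for brackets.
Dir NW: first cell '.' (not opp) -> no flip
Dir N: first cell '.' (not opp) -> no flip
Dir NE: edge -> no flip
Dir W: opp run (3,4) capped by B -> flip
Dir E: edge -> no flip
Dir SW: first cell '.' (not opp) -> no flip
Dir S: opp run (4,5), next='.' -> no flip
Dir SE: edge -> no flip
All flips: (3,4)

Answer: ..W...
..W...
B.WW..
BBBBBB
B....W
......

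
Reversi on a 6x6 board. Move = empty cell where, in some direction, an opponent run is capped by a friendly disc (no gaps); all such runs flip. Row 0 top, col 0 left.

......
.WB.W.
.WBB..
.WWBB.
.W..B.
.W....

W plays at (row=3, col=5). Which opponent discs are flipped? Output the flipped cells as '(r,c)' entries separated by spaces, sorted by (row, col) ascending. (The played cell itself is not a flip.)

Answer: (3,3) (3,4)

Derivation:
Dir NW: first cell '.' (not opp) -> no flip
Dir N: first cell '.' (not opp) -> no flip
Dir NE: edge -> no flip
Dir W: opp run (3,4) (3,3) capped by W -> flip
Dir E: edge -> no flip
Dir SW: opp run (4,4), next='.' -> no flip
Dir S: first cell '.' (not opp) -> no flip
Dir SE: edge -> no flip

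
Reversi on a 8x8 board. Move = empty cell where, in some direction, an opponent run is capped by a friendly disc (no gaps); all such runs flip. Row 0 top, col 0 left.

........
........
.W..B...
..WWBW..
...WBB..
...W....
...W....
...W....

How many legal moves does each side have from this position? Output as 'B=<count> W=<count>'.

Answer: B=9 W=5

Derivation:
-- B to move --
(1,0): no bracket -> illegal
(1,1): no bracket -> illegal
(1,2): no bracket -> illegal
(2,0): no bracket -> illegal
(2,2): flips 1 -> legal
(2,3): no bracket -> illegal
(2,5): flips 1 -> legal
(2,6): flips 1 -> legal
(3,0): no bracket -> illegal
(3,1): flips 2 -> legal
(3,6): flips 1 -> legal
(4,1): no bracket -> illegal
(4,2): flips 2 -> legal
(4,6): flips 1 -> legal
(5,2): flips 1 -> legal
(5,4): no bracket -> illegal
(6,2): flips 1 -> legal
(6,4): no bracket -> illegal
(7,2): no bracket -> illegal
(7,4): no bracket -> illegal
B mobility = 9
-- W to move --
(1,3): flips 1 -> legal
(1,4): no bracket -> illegal
(1,5): flips 1 -> legal
(2,3): no bracket -> illegal
(2,5): flips 1 -> legal
(3,6): no bracket -> illegal
(4,6): flips 2 -> legal
(5,4): no bracket -> illegal
(5,5): flips 2 -> legal
(5,6): no bracket -> illegal
W mobility = 5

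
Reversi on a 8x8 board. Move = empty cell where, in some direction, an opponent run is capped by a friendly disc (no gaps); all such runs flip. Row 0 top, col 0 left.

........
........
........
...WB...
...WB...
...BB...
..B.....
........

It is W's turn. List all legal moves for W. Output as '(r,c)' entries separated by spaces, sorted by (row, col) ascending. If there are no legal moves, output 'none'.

(2,3): no bracket -> illegal
(2,4): no bracket -> illegal
(2,5): flips 1 -> legal
(3,5): flips 1 -> legal
(4,2): no bracket -> illegal
(4,5): flips 1 -> legal
(5,1): no bracket -> illegal
(5,2): no bracket -> illegal
(5,5): flips 1 -> legal
(6,1): no bracket -> illegal
(6,3): flips 1 -> legal
(6,4): no bracket -> illegal
(6,5): flips 1 -> legal
(7,1): no bracket -> illegal
(7,2): no bracket -> illegal
(7,3): no bracket -> illegal

Answer: (2,5) (3,5) (4,5) (5,5) (6,3) (6,5)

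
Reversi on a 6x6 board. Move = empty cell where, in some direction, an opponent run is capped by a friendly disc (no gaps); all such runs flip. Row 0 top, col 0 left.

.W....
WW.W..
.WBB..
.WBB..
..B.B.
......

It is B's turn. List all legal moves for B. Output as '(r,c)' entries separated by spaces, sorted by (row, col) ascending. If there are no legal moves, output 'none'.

(0,0): flips 1 -> legal
(0,2): no bracket -> illegal
(0,3): flips 1 -> legal
(0,4): flips 1 -> legal
(1,2): no bracket -> illegal
(1,4): no bracket -> illegal
(2,0): flips 2 -> legal
(2,4): no bracket -> illegal
(3,0): flips 1 -> legal
(4,0): flips 1 -> legal
(4,1): no bracket -> illegal

Answer: (0,0) (0,3) (0,4) (2,0) (3,0) (4,0)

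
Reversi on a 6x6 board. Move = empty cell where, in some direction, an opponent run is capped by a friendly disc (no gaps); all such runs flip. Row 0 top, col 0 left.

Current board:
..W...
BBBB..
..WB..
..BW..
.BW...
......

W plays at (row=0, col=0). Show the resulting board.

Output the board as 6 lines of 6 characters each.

Answer: W.W...
BWBB..
..WB..
..BW..
.BW...
......

Derivation:
Place W at (0,0); scan 8 dirs for brackets.
Dir NW: edge -> no flip
Dir N: edge -> no flip
Dir NE: edge -> no flip
Dir W: edge -> no flip
Dir E: first cell '.' (not opp) -> no flip
Dir SW: edge -> no flip
Dir S: opp run (1,0), next='.' -> no flip
Dir SE: opp run (1,1) capped by W -> flip
All flips: (1,1)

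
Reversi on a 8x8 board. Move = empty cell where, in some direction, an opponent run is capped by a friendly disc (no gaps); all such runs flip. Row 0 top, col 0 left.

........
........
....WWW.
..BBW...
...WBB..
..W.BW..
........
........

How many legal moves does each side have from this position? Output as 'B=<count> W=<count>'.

-- B to move --
(1,3): no bracket -> illegal
(1,4): flips 2 -> legal
(1,5): flips 1 -> legal
(1,6): no bracket -> illegal
(1,7): no bracket -> illegal
(2,3): flips 1 -> legal
(2,7): no bracket -> illegal
(3,5): flips 1 -> legal
(3,6): no bracket -> illegal
(3,7): no bracket -> illegal
(4,1): no bracket -> illegal
(4,2): flips 1 -> legal
(4,6): no bracket -> illegal
(5,1): no bracket -> illegal
(5,3): flips 1 -> legal
(5,6): flips 1 -> legal
(6,1): no bracket -> illegal
(6,2): no bracket -> illegal
(6,3): no bracket -> illegal
(6,4): no bracket -> illegal
(6,5): flips 1 -> legal
(6,6): flips 1 -> legal
B mobility = 9
-- W to move --
(2,1): flips 1 -> legal
(2,2): flips 2 -> legal
(2,3): flips 1 -> legal
(3,1): flips 2 -> legal
(3,5): flips 1 -> legal
(3,6): no bracket -> illegal
(4,1): no bracket -> illegal
(4,2): flips 1 -> legal
(4,6): flips 2 -> legal
(5,3): flips 1 -> legal
(5,6): flips 1 -> legal
(6,3): no bracket -> illegal
(6,4): flips 2 -> legal
(6,5): flips 1 -> legal
W mobility = 11

Answer: B=9 W=11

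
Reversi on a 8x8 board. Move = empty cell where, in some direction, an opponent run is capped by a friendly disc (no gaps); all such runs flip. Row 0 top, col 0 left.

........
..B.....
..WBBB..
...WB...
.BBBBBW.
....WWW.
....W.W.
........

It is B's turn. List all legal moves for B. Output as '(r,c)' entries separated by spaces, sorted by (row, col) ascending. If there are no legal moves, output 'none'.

(1,1): flips 2 -> legal
(1,3): no bracket -> illegal
(2,1): flips 1 -> legal
(3,1): no bracket -> illegal
(3,2): flips 2 -> legal
(3,5): no bracket -> illegal
(3,6): no bracket -> illegal
(3,7): no bracket -> illegal
(4,7): flips 1 -> legal
(5,3): no bracket -> illegal
(5,7): no bracket -> illegal
(6,3): flips 1 -> legal
(6,5): flips 2 -> legal
(6,7): flips 1 -> legal
(7,3): no bracket -> illegal
(7,4): flips 2 -> legal
(7,5): no bracket -> illegal
(7,6): no bracket -> illegal
(7,7): flips 2 -> legal

Answer: (1,1) (2,1) (3,2) (4,7) (6,3) (6,5) (6,7) (7,4) (7,7)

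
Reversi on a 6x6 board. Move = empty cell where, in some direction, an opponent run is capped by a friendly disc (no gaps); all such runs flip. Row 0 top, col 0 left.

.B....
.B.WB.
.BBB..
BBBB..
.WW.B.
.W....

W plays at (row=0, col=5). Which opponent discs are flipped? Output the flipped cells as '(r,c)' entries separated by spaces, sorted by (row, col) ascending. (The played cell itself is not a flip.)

Answer: (1,4) (2,3) (3,2)

Derivation:
Dir NW: edge -> no flip
Dir N: edge -> no flip
Dir NE: edge -> no flip
Dir W: first cell '.' (not opp) -> no flip
Dir E: edge -> no flip
Dir SW: opp run (1,4) (2,3) (3,2) capped by W -> flip
Dir S: first cell '.' (not opp) -> no flip
Dir SE: edge -> no flip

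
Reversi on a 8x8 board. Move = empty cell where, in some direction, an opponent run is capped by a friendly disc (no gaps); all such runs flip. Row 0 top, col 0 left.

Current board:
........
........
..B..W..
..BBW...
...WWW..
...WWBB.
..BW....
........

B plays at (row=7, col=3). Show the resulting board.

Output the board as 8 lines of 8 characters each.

Place B at (7,3); scan 8 dirs for brackets.
Dir NW: first cell 'B' (not opp) -> no flip
Dir N: opp run (6,3) (5,3) (4,3) capped by B -> flip
Dir NE: first cell '.' (not opp) -> no flip
Dir W: first cell '.' (not opp) -> no flip
Dir E: first cell '.' (not opp) -> no flip
Dir SW: edge -> no flip
Dir S: edge -> no flip
Dir SE: edge -> no flip
All flips: (4,3) (5,3) (6,3)

Answer: ........
........
..B..W..
..BBW...
...BWW..
...BWBB.
..BB....
...B....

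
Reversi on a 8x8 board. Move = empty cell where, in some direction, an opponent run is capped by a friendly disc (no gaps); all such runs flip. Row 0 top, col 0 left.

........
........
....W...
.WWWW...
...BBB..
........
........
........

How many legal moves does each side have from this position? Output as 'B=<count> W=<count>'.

-- B to move --
(1,3): no bracket -> illegal
(1,4): flips 2 -> legal
(1,5): no bracket -> illegal
(2,0): no bracket -> illegal
(2,1): flips 1 -> legal
(2,2): flips 1 -> legal
(2,3): flips 2 -> legal
(2,5): flips 1 -> legal
(3,0): no bracket -> illegal
(3,5): no bracket -> illegal
(4,0): no bracket -> illegal
(4,1): no bracket -> illegal
(4,2): no bracket -> illegal
B mobility = 5
-- W to move --
(3,5): no bracket -> illegal
(3,6): no bracket -> illegal
(4,2): no bracket -> illegal
(4,6): no bracket -> illegal
(5,2): flips 1 -> legal
(5,3): flips 1 -> legal
(5,4): flips 2 -> legal
(5,5): flips 1 -> legal
(5,6): flips 1 -> legal
W mobility = 5

Answer: B=5 W=5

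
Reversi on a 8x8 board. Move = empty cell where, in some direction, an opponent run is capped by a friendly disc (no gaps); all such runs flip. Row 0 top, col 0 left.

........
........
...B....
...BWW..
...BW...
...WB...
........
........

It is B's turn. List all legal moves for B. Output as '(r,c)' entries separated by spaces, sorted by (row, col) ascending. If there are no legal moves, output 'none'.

(2,4): flips 2 -> legal
(2,5): flips 1 -> legal
(2,6): no bracket -> illegal
(3,6): flips 2 -> legal
(4,2): no bracket -> illegal
(4,5): flips 2 -> legal
(4,6): no bracket -> illegal
(5,2): flips 1 -> legal
(5,5): flips 1 -> legal
(6,2): no bracket -> illegal
(6,3): flips 1 -> legal
(6,4): no bracket -> illegal

Answer: (2,4) (2,5) (3,6) (4,5) (5,2) (5,5) (6,3)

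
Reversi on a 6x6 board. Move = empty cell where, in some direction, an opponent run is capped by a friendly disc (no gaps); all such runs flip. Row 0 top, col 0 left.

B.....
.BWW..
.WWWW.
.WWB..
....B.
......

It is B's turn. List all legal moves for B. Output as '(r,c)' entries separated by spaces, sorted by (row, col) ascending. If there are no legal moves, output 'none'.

(0,1): no bracket -> illegal
(0,2): no bracket -> illegal
(0,3): flips 2 -> legal
(0,4): no bracket -> illegal
(1,0): no bracket -> illegal
(1,4): flips 2 -> legal
(1,5): flips 1 -> legal
(2,0): no bracket -> illegal
(2,5): no bracket -> illegal
(3,0): flips 2 -> legal
(3,4): no bracket -> illegal
(3,5): no bracket -> illegal
(4,0): no bracket -> illegal
(4,1): flips 2 -> legal
(4,2): no bracket -> illegal
(4,3): no bracket -> illegal

Answer: (0,3) (1,4) (1,5) (3,0) (4,1)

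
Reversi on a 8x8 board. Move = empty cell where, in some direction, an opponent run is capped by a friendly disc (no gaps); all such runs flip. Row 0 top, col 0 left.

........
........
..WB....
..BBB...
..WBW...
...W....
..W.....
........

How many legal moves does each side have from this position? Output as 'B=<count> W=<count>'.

-- B to move --
(1,1): flips 1 -> legal
(1,2): flips 1 -> legal
(1,3): no bracket -> illegal
(2,1): flips 1 -> legal
(3,1): no bracket -> illegal
(3,5): no bracket -> illegal
(4,1): flips 1 -> legal
(4,5): flips 1 -> legal
(5,1): flips 1 -> legal
(5,2): flips 1 -> legal
(5,4): flips 1 -> legal
(5,5): flips 1 -> legal
(6,1): no bracket -> illegal
(6,3): flips 1 -> legal
(6,4): no bracket -> illegal
(7,1): no bracket -> illegal
(7,2): no bracket -> illegal
(7,3): no bracket -> illegal
B mobility = 10
-- W to move --
(1,2): no bracket -> illegal
(1,3): flips 3 -> legal
(1,4): no bracket -> illegal
(2,1): no bracket -> illegal
(2,4): flips 3 -> legal
(2,5): no bracket -> illegal
(3,1): no bracket -> illegal
(3,5): no bracket -> illegal
(4,1): no bracket -> illegal
(4,5): no bracket -> illegal
(5,2): no bracket -> illegal
(5,4): no bracket -> illegal
W mobility = 2

Answer: B=10 W=2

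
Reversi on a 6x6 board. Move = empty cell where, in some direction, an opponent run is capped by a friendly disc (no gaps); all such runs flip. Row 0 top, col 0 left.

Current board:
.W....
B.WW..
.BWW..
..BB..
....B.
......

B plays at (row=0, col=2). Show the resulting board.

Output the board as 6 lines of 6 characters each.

Answer: .WB...
B.BW..
.BBW..
..BB..
....B.
......

Derivation:
Place B at (0,2); scan 8 dirs for brackets.
Dir NW: edge -> no flip
Dir N: edge -> no flip
Dir NE: edge -> no flip
Dir W: opp run (0,1), next='.' -> no flip
Dir E: first cell '.' (not opp) -> no flip
Dir SW: first cell '.' (not opp) -> no flip
Dir S: opp run (1,2) (2,2) capped by B -> flip
Dir SE: opp run (1,3), next='.' -> no flip
All flips: (1,2) (2,2)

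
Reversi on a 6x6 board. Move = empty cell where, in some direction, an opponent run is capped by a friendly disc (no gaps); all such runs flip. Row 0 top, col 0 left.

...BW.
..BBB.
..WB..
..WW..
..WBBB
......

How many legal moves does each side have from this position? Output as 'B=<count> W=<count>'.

Answer: B=6 W=6

Derivation:
-- B to move --
(0,5): flips 1 -> legal
(1,1): flips 2 -> legal
(1,5): no bracket -> illegal
(2,1): flips 2 -> legal
(2,4): no bracket -> illegal
(3,1): flips 1 -> legal
(3,4): no bracket -> illegal
(4,1): flips 2 -> legal
(5,1): no bracket -> illegal
(5,2): flips 3 -> legal
(5,3): no bracket -> illegal
B mobility = 6
-- W to move --
(0,1): no bracket -> illegal
(0,2): flips 2 -> legal
(0,5): flips 2 -> legal
(1,1): no bracket -> illegal
(1,5): no bracket -> illegal
(2,1): no bracket -> illegal
(2,4): flips 2 -> legal
(2,5): no bracket -> illegal
(3,4): no bracket -> illegal
(3,5): no bracket -> illegal
(5,2): no bracket -> illegal
(5,3): flips 1 -> legal
(5,4): flips 1 -> legal
(5,5): flips 1 -> legal
W mobility = 6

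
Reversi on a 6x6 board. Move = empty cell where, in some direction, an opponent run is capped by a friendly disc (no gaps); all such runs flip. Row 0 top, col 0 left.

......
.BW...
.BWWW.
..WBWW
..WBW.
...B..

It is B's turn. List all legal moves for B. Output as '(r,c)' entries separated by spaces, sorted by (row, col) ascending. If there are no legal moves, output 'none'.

(0,1): no bracket -> illegal
(0,2): no bracket -> illegal
(0,3): flips 1 -> legal
(1,3): flips 2 -> legal
(1,4): no bracket -> illegal
(1,5): flips 1 -> legal
(2,5): flips 4 -> legal
(3,1): flips 2 -> legal
(4,1): flips 1 -> legal
(4,5): flips 1 -> legal
(5,1): flips 1 -> legal
(5,2): no bracket -> illegal
(5,4): no bracket -> illegal
(5,5): flips 1 -> legal

Answer: (0,3) (1,3) (1,5) (2,5) (3,1) (4,1) (4,5) (5,1) (5,5)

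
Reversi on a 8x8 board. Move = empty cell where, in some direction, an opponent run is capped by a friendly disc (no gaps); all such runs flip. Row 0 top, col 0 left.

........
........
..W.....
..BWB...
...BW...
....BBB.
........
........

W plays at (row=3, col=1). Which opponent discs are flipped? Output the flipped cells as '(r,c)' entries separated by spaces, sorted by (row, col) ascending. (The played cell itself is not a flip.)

Answer: (3,2)

Derivation:
Dir NW: first cell '.' (not opp) -> no flip
Dir N: first cell '.' (not opp) -> no flip
Dir NE: first cell 'W' (not opp) -> no flip
Dir W: first cell '.' (not opp) -> no flip
Dir E: opp run (3,2) capped by W -> flip
Dir SW: first cell '.' (not opp) -> no flip
Dir S: first cell '.' (not opp) -> no flip
Dir SE: first cell '.' (not opp) -> no flip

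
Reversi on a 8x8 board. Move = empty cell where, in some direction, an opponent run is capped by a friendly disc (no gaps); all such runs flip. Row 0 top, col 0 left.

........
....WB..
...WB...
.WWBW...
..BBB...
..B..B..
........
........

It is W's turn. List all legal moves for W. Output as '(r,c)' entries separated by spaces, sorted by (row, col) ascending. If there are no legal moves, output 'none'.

Answer: (1,6) (2,5) (5,3) (5,4) (6,1) (6,2)

Derivation:
(0,4): no bracket -> illegal
(0,5): no bracket -> illegal
(0,6): no bracket -> illegal
(1,3): no bracket -> illegal
(1,6): flips 1 -> legal
(2,2): no bracket -> illegal
(2,5): flips 1 -> legal
(2,6): no bracket -> illegal
(3,5): no bracket -> illegal
(4,1): no bracket -> illegal
(4,5): no bracket -> illegal
(4,6): no bracket -> illegal
(5,1): no bracket -> illegal
(5,3): flips 3 -> legal
(5,4): flips 2 -> legal
(5,6): no bracket -> illegal
(6,1): flips 2 -> legal
(6,2): flips 2 -> legal
(6,3): no bracket -> illegal
(6,4): no bracket -> illegal
(6,5): no bracket -> illegal
(6,6): no bracket -> illegal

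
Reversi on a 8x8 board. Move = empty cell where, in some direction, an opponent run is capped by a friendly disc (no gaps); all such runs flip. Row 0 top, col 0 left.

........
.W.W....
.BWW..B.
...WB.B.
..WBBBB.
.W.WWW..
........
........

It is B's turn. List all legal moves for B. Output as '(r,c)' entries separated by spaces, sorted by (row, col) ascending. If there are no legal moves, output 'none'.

Answer: (0,0) (0,1) (0,3) (1,2) (2,4) (3,2) (4,1) (6,2) (6,3) (6,4) (6,5) (6,6)

Derivation:
(0,0): flips 3 -> legal
(0,1): flips 1 -> legal
(0,2): no bracket -> illegal
(0,3): flips 3 -> legal
(0,4): no bracket -> illegal
(1,0): no bracket -> illegal
(1,2): flips 1 -> legal
(1,4): no bracket -> illegal
(2,0): no bracket -> illegal
(2,4): flips 2 -> legal
(3,1): no bracket -> illegal
(3,2): flips 1 -> legal
(4,0): no bracket -> illegal
(4,1): flips 1 -> legal
(5,0): no bracket -> illegal
(5,2): no bracket -> illegal
(5,6): no bracket -> illegal
(6,0): no bracket -> illegal
(6,1): no bracket -> illegal
(6,2): flips 1 -> legal
(6,3): flips 2 -> legal
(6,4): flips 2 -> legal
(6,5): flips 2 -> legal
(6,6): flips 1 -> legal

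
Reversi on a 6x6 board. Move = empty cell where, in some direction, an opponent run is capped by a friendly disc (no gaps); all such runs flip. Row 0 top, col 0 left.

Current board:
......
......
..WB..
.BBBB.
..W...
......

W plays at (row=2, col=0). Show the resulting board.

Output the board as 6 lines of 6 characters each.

Place W at (2,0); scan 8 dirs for brackets.
Dir NW: edge -> no flip
Dir N: first cell '.' (not opp) -> no flip
Dir NE: first cell '.' (not opp) -> no flip
Dir W: edge -> no flip
Dir E: first cell '.' (not opp) -> no flip
Dir SW: edge -> no flip
Dir S: first cell '.' (not opp) -> no flip
Dir SE: opp run (3,1) capped by W -> flip
All flips: (3,1)

Answer: ......
......
W.WB..
.WBBB.
..W...
......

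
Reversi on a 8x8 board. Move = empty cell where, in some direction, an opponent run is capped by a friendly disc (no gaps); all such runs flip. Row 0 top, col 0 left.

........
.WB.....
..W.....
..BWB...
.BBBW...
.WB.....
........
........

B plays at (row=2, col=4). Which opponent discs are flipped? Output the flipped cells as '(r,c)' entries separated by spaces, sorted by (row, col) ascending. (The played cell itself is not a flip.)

Dir NW: first cell '.' (not opp) -> no flip
Dir N: first cell '.' (not opp) -> no flip
Dir NE: first cell '.' (not opp) -> no flip
Dir W: first cell '.' (not opp) -> no flip
Dir E: first cell '.' (not opp) -> no flip
Dir SW: opp run (3,3) capped by B -> flip
Dir S: first cell 'B' (not opp) -> no flip
Dir SE: first cell '.' (not opp) -> no flip

Answer: (3,3)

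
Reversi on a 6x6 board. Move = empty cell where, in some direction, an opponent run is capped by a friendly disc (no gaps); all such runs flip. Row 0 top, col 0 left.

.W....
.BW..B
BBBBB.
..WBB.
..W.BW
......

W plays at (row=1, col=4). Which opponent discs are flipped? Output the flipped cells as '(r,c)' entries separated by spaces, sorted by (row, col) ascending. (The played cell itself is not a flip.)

Answer: (2,3)

Derivation:
Dir NW: first cell '.' (not opp) -> no flip
Dir N: first cell '.' (not opp) -> no flip
Dir NE: first cell '.' (not opp) -> no flip
Dir W: first cell '.' (not opp) -> no flip
Dir E: opp run (1,5), next=edge -> no flip
Dir SW: opp run (2,3) capped by W -> flip
Dir S: opp run (2,4) (3,4) (4,4), next='.' -> no flip
Dir SE: first cell '.' (not opp) -> no flip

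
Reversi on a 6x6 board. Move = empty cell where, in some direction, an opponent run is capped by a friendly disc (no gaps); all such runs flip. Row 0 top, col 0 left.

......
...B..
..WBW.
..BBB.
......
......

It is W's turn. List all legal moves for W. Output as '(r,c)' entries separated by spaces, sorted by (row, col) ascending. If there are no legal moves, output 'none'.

(0,2): flips 1 -> legal
(0,3): no bracket -> illegal
(0,4): flips 1 -> legal
(1,2): no bracket -> illegal
(1,4): no bracket -> illegal
(2,1): no bracket -> illegal
(2,5): no bracket -> illegal
(3,1): no bracket -> illegal
(3,5): no bracket -> illegal
(4,1): no bracket -> illegal
(4,2): flips 2 -> legal
(4,3): no bracket -> illegal
(4,4): flips 2 -> legal
(4,5): no bracket -> illegal

Answer: (0,2) (0,4) (4,2) (4,4)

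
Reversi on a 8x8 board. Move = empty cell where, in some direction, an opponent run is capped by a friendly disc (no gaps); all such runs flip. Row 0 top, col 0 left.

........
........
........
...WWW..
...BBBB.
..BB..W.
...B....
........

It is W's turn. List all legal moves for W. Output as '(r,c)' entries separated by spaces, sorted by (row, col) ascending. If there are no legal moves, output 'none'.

(3,2): no bracket -> illegal
(3,6): flips 1 -> legal
(3,7): no bracket -> illegal
(4,1): no bracket -> illegal
(4,2): no bracket -> illegal
(4,7): no bracket -> illegal
(5,1): no bracket -> illegal
(5,4): flips 1 -> legal
(5,5): flips 2 -> legal
(5,7): flips 1 -> legal
(6,1): flips 2 -> legal
(6,2): flips 2 -> legal
(6,4): no bracket -> illegal
(7,2): no bracket -> illegal
(7,3): flips 3 -> legal
(7,4): no bracket -> illegal

Answer: (3,6) (5,4) (5,5) (5,7) (6,1) (6,2) (7,3)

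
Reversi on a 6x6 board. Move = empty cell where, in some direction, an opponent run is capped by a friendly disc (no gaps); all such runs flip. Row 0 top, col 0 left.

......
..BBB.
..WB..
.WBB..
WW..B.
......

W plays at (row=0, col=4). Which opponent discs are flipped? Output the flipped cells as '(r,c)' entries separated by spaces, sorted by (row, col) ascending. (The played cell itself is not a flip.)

Answer: (1,3)

Derivation:
Dir NW: edge -> no flip
Dir N: edge -> no flip
Dir NE: edge -> no flip
Dir W: first cell '.' (not opp) -> no flip
Dir E: first cell '.' (not opp) -> no flip
Dir SW: opp run (1,3) capped by W -> flip
Dir S: opp run (1,4), next='.' -> no flip
Dir SE: first cell '.' (not opp) -> no flip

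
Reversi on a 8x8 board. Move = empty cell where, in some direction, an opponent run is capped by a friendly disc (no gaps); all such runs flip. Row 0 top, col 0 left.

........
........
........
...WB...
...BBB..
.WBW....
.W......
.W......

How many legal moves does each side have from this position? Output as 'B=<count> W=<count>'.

-- B to move --
(2,2): flips 1 -> legal
(2,3): flips 1 -> legal
(2,4): no bracket -> illegal
(3,2): flips 1 -> legal
(4,0): no bracket -> illegal
(4,1): no bracket -> illegal
(4,2): no bracket -> illegal
(5,0): flips 1 -> legal
(5,4): flips 1 -> legal
(6,0): no bracket -> illegal
(6,2): flips 1 -> legal
(6,3): flips 1 -> legal
(6,4): no bracket -> illegal
(7,0): flips 1 -> legal
(7,2): no bracket -> illegal
B mobility = 8
-- W to move --
(2,3): no bracket -> illegal
(2,4): no bracket -> illegal
(2,5): flips 3 -> legal
(3,2): no bracket -> illegal
(3,5): flips 2 -> legal
(3,6): no bracket -> illegal
(4,1): no bracket -> illegal
(4,2): no bracket -> illegal
(4,6): no bracket -> illegal
(5,4): no bracket -> illegal
(5,5): flips 1 -> legal
(5,6): no bracket -> illegal
(6,2): no bracket -> illegal
(6,3): no bracket -> illegal
W mobility = 3

Answer: B=8 W=3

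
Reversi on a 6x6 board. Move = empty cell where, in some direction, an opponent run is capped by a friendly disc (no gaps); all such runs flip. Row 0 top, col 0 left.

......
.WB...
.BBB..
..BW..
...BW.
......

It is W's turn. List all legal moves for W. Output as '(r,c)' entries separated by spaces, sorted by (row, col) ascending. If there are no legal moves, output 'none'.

Answer: (1,3) (3,1) (4,2) (5,3)

Derivation:
(0,1): no bracket -> illegal
(0,2): no bracket -> illegal
(0,3): no bracket -> illegal
(1,0): no bracket -> illegal
(1,3): flips 2 -> legal
(1,4): no bracket -> illegal
(2,0): no bracket -> illegal
(2,4): no bracket -> illegal
(3,0): no bracket -> illegal
(3,1): flips 2 -> legal
(3,4): no bracket -> illegal
(4,1): no bracket -> illegal
(4,2): flips 1 -> legal
(5,2): no bracket -> illegal
(5,3): flips 1 -> legal
(5,4): no bracket -> illegal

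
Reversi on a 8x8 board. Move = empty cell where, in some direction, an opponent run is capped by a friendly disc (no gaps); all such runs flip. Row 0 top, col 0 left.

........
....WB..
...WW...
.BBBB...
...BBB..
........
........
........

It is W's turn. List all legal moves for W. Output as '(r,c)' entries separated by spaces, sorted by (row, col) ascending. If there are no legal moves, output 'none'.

(0,4): no bracket -> illegal
(0,5): no bracket -> illegal
(0,6): flips 1 -> legal
(1,6): flips 1 -> legal
(2,0): no bracket -> illegal
(2,1): no bracket -> illegal
(2,2): no bracket -> illegal
(2,5): no bracket -> illegal
(2,6): no bracket -> illegal
(3,0): no bracket -> illegal
(3,5): no bracket -> illegal
(3,6): no bracket -> illegal
(4,0): no bracket -> illegal
(4,1): flips 1 -> legal
(4,2): flips 1 -> legal
(4,6): no bracket -> illegal
(5,2): no bracket -> illegal
(5,3): flips 2 -> legal
(5,4): flips 2 -> legal
(5,5): no bracket -> illegal
(5,6): flips 2 -> legal

Answer: (0,6) (1,6) (4,1) (4,2) (5,3) (5,4) (5,6)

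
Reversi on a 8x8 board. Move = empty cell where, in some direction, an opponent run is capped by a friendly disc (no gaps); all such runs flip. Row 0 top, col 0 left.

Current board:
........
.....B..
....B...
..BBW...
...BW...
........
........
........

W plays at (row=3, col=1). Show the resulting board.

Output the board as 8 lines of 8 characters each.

Place W at (3,1); scan 8 dirs for brackets.
Dir NW: first cell '.' (not opp) -> no flip
Dir N: first cell '.' (not opp) -> no flip
Dir NE: first cell '.' (not opp) -> no flip
Dir W: first cell '.' (not opp) -> no flip
Dir E: opp run (3,2) (3,3) capped by W -> flip
Dir SW: first cell '.' (not opp) -> no flip
Dir S: first cell '.' (not opp) -> no flip
Dir SE: first cell '.' (not opp) -> no flip
All flips: (3,2) (3,3)

Answer: ........
.....B..
....B...
.WWWW...
...BW...
........
........
........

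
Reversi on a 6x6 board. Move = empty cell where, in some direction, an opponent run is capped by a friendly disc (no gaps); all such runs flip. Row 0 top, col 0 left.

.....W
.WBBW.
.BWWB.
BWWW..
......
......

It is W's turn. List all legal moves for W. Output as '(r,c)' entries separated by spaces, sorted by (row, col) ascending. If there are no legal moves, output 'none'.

Answer: (0,1) (0,2) (0,3) (0,4) (1,0) (1,5) (2,0) (2,5) (3,4)

Derivation:
(0,1): flips 1 -> legal
(0,2): flips 1 -> legal
(0,3): flips 1 -> legal
(0,4): flips 1 -> legal
(1,0): flips 1 -> legal
(1,5): flips 1 -> legal
(2,0): flips 1 -> legal
(2,5): flips 1 -> legal
(3,4): flips 1 -> legal
(3,5): no bracket -> illegal
(4,0): no bracket -> illegal
(4,1): no bracket -> illegal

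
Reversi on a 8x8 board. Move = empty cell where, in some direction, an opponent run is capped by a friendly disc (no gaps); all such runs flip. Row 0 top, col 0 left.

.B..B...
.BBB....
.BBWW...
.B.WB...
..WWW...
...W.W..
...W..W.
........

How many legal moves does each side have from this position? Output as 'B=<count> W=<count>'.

-- B to move --
(1,4): flips 1 -> legal
(1,5): no bracket -> illegal
(2,5): flips 2 -> legal
(3,2): flips 1 -> legal
(3,5): flips 1 -> legal
(4,1): no bracket -> illegal
(4,5): no bracket -> illegal
(4,6): no bracket -> illegal
(5,1): no bracket -> illegal
(5,2): flips 1 -> legal
(5,4): flips 1 -> legal
(5,6): no bracket -> illegal
(5,7): no bracket -> illegal
(6,2): no bracket -> illegal
(6,4): flips 2 -> legal
(6,5): no bracket -> illegal
(6,7): no bracket -> illegal
(7,2): no bracket -> illegal
(7,3): flips 5 -> legal
(7,4): no bracket -> illegal
(7,5): no bracket -> illegal
(7,6): no bracket -> illegal
(7,7): flips 4 -> legal
B mobility = 9
-- W to move --
(0,0): flips 2 -> legal
(0,2): flips 1 -> legal
(0,3): flips 1 -> legal
(0,5): no bracket -> illegal
(1,0): no bracket -> illegal
(1,4): no bracket -> illegal
(1,5): no bracket -> illegal
(2,0): flips 3 -> legal
(2,5): flips 1 -> legal
(3,0): no bracket -> illegal
(3,2): no bracket -> illegal
(3,5): flips 1 -> legal
(4,0): no bracket -> illegal
(4,1): no bracket -> illegal
(4,5): flips 1 -> legal
W mobility = 7

Answer: B=9 W=7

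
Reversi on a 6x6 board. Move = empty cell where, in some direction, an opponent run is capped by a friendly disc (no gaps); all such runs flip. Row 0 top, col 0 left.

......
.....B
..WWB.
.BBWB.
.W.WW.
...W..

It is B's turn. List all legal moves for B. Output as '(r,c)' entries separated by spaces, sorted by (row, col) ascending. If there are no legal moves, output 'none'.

Answer: (1,2) (1,3) (1,4) (2,1) (4,2) (5,0) (5,1) (5,2) (5,4)

Derivation:
(1,1): no bracket -> illegal
(1,2): flips 2 -> legal
(1,3): flips 1 -> legal
(1,4): flips 1 -> legal
(2,1): flips 2 -> legal
(3,0): no bracket -> illegal
(3,5): no bracket -> illegal
(4,0): no bracket -> illegal
(4,2): flips 1 -> legal
(4,5): no bracket -> illegal
(5,0): flips 1 -> legal
(5,1): flips 1 -> legal
(5,2): flips 1 -> legal
(5,4): flips 2 -> legal
(5,5): no bracket -> illegal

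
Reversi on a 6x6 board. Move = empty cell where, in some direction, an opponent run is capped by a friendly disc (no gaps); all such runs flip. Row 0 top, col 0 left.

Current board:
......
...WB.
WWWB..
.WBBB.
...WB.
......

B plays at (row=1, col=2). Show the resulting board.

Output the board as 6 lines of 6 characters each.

Answer: ......
..BBB.
WWBB..
.WBBB.
...WB.
......

Derivation:
Place B at (1,2); scan 8 dirs for brackets.
Dir NW: first cell '.' (not opp) -> no flip
Dir N: first cell '.' (not opp) -> no flip
Dir NE: first cell '.' (not opp) -> no flip
Dir W: first cell '.' (not opp) -> no flip
Dir E: opp run (1,3) capped by B -> flip
Dir SW: opp run (2,1), next='.' -> no flip
Dir S: opp run (2,2) capped by B -> flip
Dir SE: first cell 'B' (not opp) -> no flip
All flips: (1,3) (2,2)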